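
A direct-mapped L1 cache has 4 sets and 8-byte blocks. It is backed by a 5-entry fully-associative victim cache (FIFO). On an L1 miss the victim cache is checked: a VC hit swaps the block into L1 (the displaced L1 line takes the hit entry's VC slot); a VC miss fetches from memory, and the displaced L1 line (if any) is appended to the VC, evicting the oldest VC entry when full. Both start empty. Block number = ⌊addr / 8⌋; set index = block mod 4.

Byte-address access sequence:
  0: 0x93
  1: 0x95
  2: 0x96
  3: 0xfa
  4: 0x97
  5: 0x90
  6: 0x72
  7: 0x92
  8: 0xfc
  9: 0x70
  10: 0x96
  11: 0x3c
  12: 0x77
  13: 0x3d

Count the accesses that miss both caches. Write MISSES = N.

  [0] addr=0x93 blk=18 s=2: MISS | VC []
  [1] addr=0x95 blk=18 s=2: L1-HIT | VC []
  [2] addr=0x96 blk=18 s=2: L1-HIT | VC []
  [3] addr=0xfa blk=31 s=3: MISS | VC []
  [4] addr=0x97 blk=18 s=2: L1-HIT | VC []
  [5] addr=0x90 blk=18 s=2: L1-HIT | VC []
  [6] addr=0x72 blk=14 s=2: MISS | VC [18]
  [7] addr=0x92 blk=18 s=2: VC-HIT | VC [14]
  [8] addr=0xfc blk=31 s=3: L1-HIT | VC [14]
  [9] addr=0x70 blk=14 s=2: VC-HIT | VC [18]
  [10] addr=0x96 blk=18 s=2: VC-HIT | VC [14]
  [11] addr=0x3c blk=7 s=3: MISS | VC [14, 31]
  [12] addr=0x77 blk=14 s=2: VC-HIT | VC [18, 31]
  [13] addr=0x3d blk=7 s=3: L1-HIT | VC [18, 31]

MISSES = 4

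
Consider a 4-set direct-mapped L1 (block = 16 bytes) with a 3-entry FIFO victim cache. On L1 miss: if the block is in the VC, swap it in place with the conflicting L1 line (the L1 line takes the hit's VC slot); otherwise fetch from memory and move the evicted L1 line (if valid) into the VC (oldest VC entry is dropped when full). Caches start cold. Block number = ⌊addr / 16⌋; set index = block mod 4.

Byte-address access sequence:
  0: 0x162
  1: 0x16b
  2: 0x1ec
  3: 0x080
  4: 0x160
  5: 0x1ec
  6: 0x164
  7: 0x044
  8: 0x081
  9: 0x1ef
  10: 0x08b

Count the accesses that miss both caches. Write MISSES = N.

#0 0x162→b22/s2 MISS; vc=[]
#1 0x16b→b22/s2 L1-HIT; vc=[]
#2 0x1ec→b30/s2 MISS; vc=[22]
#3 0x80→b8/s0 MISS; vc=[22]
#4 0x160→b22/s2 VC-HIT; vc=[30]
#5 0x1ec→b30/s2 VC-HIT; vc=[22]
#6 0x164→b22/s2 VC-HIT; vc=[30]
#7 0x44→b4/s0 MISS; vc=[30,8]
#8 0x81→b8/s0 VC-HIT; vc=[30,4]
#9 0x1ef→b30/s2 VC-HIT; vc=[22,4]
#10 0x8b→b8/s0 L1-HIT; vc=[22,4]

MISSES = 4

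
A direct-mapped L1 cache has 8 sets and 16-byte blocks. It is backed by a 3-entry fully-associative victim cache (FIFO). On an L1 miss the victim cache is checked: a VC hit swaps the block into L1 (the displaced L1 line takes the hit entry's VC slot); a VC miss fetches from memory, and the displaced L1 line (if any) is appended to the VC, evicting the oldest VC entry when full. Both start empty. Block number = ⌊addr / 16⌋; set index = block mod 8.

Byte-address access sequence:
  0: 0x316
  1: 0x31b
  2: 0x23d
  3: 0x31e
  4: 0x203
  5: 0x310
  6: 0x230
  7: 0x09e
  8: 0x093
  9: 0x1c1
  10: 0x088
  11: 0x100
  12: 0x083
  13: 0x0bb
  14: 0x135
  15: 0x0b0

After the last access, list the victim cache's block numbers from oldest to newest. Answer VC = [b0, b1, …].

VC = [16, 35, 19]

  [0] addr=0x316 blk=49 s=1: MISS | VC []
  [1] addr=0x31b blk=49 s=1: L1-HIT | VC []
  [2] addr=0x23d blk=35 s=3: MISS | VC []
  [3] addr=0x31e blk=49 s=1: L1-HIT | VC []
  [4] addr=0x203 blk=32 s=0: MISS | VC []
  [5] addr=0x310 blk=49 s=1: L1-HIT | VC []
  [6] addr=0x230 blk=35 s=3: L1-HIT | VC []
  [7] addr=0x9e blk=9 s=1: MISS | VC [49]
  [8] addr=0x93 blk=9 s=1: L1-HIT | VC [49]
  [9] addr=0x1c1 blk=28 s=4: MISS | VC [49]
  [10] addr=0x88 blk=8 s=0: MISS | VC [49, 32]
  [11] addr=0x100 blk=16 s=0: MISS | VC [49, 32, 8]
  [12] addr=0x83 blk=8 s=0: VC-HIT | VC [49, 32, 16]
  [13] addr=0xbb blk=11 s=3: MISS | VC [32, 16, 35]
  [14] addr=0x135 blk=19 s=3: MISS | VC [16, 35, 11]
  [15] addr=0xb0 blk=11 s=3: VC-HIT | VC [16, 35, 19]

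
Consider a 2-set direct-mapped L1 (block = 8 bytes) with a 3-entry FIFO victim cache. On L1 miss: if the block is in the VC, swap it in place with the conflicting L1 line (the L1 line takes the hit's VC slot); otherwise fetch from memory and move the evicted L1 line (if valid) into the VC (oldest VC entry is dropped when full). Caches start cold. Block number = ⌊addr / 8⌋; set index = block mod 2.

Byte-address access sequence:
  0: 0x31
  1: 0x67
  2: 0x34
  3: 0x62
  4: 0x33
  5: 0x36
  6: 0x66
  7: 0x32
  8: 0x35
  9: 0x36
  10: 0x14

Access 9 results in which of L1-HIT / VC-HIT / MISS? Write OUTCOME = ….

OUTCOME = L1-HIT

#0 0x31→b6/s0 MISS; vc=[]
#1 0x67→b12/s0 MISS; vc=[6]
#2 0x34→b6/s0 VC-HIT; vc=[12]
#3 0x62→b12/s0 VC-HIT; vc=[6]
#4 0x33→b6/s0 VC-HIT; vc=[12]
#5 0x36→b6/s0 L1-HIT; vc=[12]
#6 0x66→b12/s0 VC-HIT; vc=[6]
#7 0x32→b6/s0 VC-HIT; vc=[12]
#8 0x35→b6/s0 L1-HIT; vc=[12]
#9 0x36→b6/s0 L1-HIT; vc=[12]
#10 0x14→b2/s0 MISS; vc=[12,6]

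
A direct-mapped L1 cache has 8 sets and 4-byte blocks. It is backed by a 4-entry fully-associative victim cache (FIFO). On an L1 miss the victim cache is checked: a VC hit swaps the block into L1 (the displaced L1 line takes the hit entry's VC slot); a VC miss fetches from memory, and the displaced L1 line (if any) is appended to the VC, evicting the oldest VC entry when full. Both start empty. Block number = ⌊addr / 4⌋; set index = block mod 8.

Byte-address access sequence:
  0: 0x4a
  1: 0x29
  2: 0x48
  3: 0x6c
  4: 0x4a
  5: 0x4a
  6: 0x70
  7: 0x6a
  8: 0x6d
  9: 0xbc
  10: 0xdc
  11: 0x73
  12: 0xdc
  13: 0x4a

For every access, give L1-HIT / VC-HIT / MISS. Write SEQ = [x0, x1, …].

  [0] addr=0x4a blk=18 s=2: MISS | VC []
  [1] addr=0x29 blk=10 s=2: MISS | VC [18]
  [2] addr=0x48 blk=18 s=2: VC-HIT | VC [10]
  [3] addr=0x6c blk=27 s=3: MISS | VC [10]
  [4] addr=0x4a blk=18 s=2: L1-HIT | VC [10]
  [5] addr=0x4a blk=18 s=2: L1-HIT | VC [10]
  [6] addr=0x70 blk=28 s=4: MISS | VC [10]
  [7] addr=0x6a blk=26 s=2: MISS | VC [10, 18]
  [8] addr=0x6d blk=27 s=3: L1-HIT | VC [10, 18]
  [9] addr=0xbc blk=47 s=7: MISS | VC [10, 18]
  [10] addr=0xdc blk=55 s=7: MISS | VC [10, 18, 47]
  [11] addr=0x73 blk=28 s=4: L1-HIT | VC [10, 18, 47]
  [12] addr=0xdc blk=55 s=7: L1-HIT | VC [10, 18, 47]
  [13] addr=0x4a blk=18 s=2: VC-HIT | VC [10, 26, 47]

SEQ = [MISS, MISS, VC-HIT, MISS, L1-HIT, L1-HIT, MISS, MISS, L1-HIT, MISS, MISS, L1-HIT, L1-HIT, VC-HIT]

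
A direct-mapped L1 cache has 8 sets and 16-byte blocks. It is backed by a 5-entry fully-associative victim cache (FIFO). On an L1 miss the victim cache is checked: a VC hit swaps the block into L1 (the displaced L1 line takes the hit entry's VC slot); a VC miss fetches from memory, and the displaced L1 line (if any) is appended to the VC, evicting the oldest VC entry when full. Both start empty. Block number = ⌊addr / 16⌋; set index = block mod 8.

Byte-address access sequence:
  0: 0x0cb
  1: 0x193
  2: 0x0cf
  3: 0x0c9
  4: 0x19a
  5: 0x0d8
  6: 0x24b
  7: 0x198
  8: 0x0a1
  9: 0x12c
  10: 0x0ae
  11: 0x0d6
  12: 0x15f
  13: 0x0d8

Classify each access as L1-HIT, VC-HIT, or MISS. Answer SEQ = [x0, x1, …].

0: 0xcb (blk 12, set 4) → MISS  vc=[]
1: 0x193 (blk 25, set 1) → MISS  vc=[]
2: 0xcf (blk 12, set 4) → L1-HIT  vc=[]
3: 0xc9 (blk 12, set 4) → L1-HIT  vc=[]
4: 0x19a (blk 25, set 1) → L1-HIT  vc=[]
5: 0xd8 (blk 13, set 5) → MISS  vc=[]
6: 0x24b (blk 36, set 4) → MISS  vc=[12]
7: 0x198 (blk 25, set 1) → L1-HIT  vc=[12]
8: 0xa1 (blk 10, set 2) → MISS  vc=[12]
9: 0x12c (blk 18, set 2) → MISS  vc=[12, 10]
10: 0xae (blk 10, set 2) → VC-HIT  vc=[12, 18]
11: 0xd6 (blk 13, set 5) → L1-HIT  vc=[12, 18]
12: 0x15f (blk 21, set 5) → MISS  vc=[12, 18, 13]
13: 0xd8 (blk 13, set 5) → VC-HIT  vc=[12, 18, 21]

SEQ = [MISS, MISS, L1-HIT, L1-HIT, L1-HIT, MISS, MISS, L1-HIT, MISS, MISS, VC-HIT, L1-HIT, MISS, VC-HIT]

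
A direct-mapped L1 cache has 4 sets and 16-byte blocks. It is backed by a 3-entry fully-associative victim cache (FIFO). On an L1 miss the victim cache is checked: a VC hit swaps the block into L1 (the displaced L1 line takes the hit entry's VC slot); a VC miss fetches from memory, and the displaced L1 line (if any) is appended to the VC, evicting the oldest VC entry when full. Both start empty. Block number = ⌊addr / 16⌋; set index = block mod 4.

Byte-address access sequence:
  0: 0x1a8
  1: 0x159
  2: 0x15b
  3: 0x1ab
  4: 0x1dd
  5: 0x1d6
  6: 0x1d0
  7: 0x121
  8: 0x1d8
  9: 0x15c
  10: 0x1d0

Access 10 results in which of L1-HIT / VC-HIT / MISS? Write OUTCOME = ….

#0 0x1a8→b26/s2 MISS; vc=[]
#1 0x159→b21/s1 MISS; vc=[]
#2 0x15b→b21/s1 L1-HIT; vc=[]
#3 0x1ab→b26/s2 L1-HIT; vc=[]
#4 0x1dd→b29/s1 MISS; vc=[21]
#5 0x1d6→b29/s1 L1-HIT; vc=[21]
#6 0x1d0→b29/s1 L1-HIT; vc=[21]
#7 0x121→b18/s2 MISS; vc=[21,26]
#8 0x1d8→b29/s1 L1-HIT; vc=[21,26]
#9 0x15c→b21/s1 VC-HIT; vc=[29,26]
#10 0x1d0→b29/s1 VC-HIT; vc=[21,26]

OUTCOME = VC-HIT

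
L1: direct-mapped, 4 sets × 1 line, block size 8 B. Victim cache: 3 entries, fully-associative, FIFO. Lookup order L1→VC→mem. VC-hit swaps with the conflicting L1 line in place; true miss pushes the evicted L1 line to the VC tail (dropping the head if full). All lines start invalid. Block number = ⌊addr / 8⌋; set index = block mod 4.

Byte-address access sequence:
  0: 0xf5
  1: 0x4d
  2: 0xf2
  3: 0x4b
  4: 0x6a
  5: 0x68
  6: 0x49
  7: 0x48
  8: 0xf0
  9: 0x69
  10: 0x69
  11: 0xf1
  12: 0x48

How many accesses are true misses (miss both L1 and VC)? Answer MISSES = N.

MISSES = 3

  [0] addr=0xf5 blk=30 s=2: MISS | VC []
  [1] addr=0x4d blk=9 s=1: MISS | VC []
  [2] addr=0xf2 blk=30 s=2: L1-HIT | VC []
  [3] addr=0x4b blk=9 s=1: L1-HIT | VC []
  [4] addr=0x6a blk=13 s=1: MISS | VC [9]
  [5] addr=0x68 blk=13 s=1: L1-HIT | VC [9]
  [6] addr=0x49 blk=9 s=1: VC-HIT | VC [13]
  [7] addr=0x48 blk=9 s=1: L1-HIT | VC [13]
  [8] addr=0xf0 blk=30 s=2: L1-HIT | VC [13]
  [9] addr=0x69 blk=13 s=1: VC-HIT | VC [9]
  [10] addr=0x69 blk=13 s=1: L1-HIT | VC [9]
  [11] addr=0xf1 blk=30 s=2: L1-HIT | VC [9]
  [12] addr=0x48 blk=9 s=1: VC-HIT | VC [13]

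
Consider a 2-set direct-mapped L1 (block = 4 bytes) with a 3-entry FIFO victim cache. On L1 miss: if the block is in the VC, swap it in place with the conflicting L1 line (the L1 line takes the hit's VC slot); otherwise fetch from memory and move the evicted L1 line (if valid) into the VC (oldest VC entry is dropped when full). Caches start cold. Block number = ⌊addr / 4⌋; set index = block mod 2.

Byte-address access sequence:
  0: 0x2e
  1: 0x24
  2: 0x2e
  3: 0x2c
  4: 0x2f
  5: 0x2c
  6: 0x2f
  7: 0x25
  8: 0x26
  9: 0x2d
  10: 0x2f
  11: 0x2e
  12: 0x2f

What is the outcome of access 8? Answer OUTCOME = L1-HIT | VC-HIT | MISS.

  [0] addr=0x2e blk=11 s=1: MISS | VC []
  [1] addr=0x24 blk=9 s=1: MISS | VC [11]
  [2] addr=0x2e blk=11 s=1: VC-HIT | VC [9]
  [3] addr=0x2c blk=11 s=1: L1-HIT | VC [9]
  [4] addr=0x2f blk=11 s=1: L1-HIT | VC [9]
  [5] addr=0x2c blk=11 s=1: L1-HIT | VC [9]
  [6] addr=0x2f blk=11 s=1: L1-HIT | VC [9]
  [7] addr=0x25 blk=9 s=1: VC-HIT | VC [11]
  [8] addr=0x26 blk=9 s=1: L1-HIT | VC [11]
  [9] addr=0x2d blk=11 s=1: VC-HIT | VC [9]
  [10] addr=0x2f blk=11 s=1: L1-HIT | VC [9]
  [11] addr=0x2e blk=11 s=1: L1-HIT | VC [9]
  [12] addr=0x2f blk=11 s=1: L1-HIT | VC [9]

OUTCOME = L1-HIT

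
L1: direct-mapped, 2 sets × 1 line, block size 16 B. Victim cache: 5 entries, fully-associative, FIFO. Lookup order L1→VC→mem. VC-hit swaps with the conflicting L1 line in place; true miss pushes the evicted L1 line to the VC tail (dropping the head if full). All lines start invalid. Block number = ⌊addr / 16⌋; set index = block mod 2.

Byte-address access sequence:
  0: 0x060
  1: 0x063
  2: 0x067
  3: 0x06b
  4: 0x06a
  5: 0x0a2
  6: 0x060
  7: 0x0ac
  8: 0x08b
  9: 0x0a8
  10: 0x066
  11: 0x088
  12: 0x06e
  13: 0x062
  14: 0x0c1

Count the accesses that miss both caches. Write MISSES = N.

MISSES = 4

  [0] addr=0x60 blk=6 s=0: MISS | VC []
  [1] addr=0x63 blk=6 s=0: L1-HIT | VC []
  [2] addr=0x67 blk=6 s=0: L1-HIT | VC []
  [3] addr=0x6b blk=6 s=0: L1-HIT | VC []
  [4] addr=0x6a blk=6 s=0: L1-HIT | VC []
  [5] addr=0xa2 blk=10 s=0: MISS | VC [6]
  [6] addr=0x60 blk=6 s=0: VC-HIT | VC [10]
  [7] addr=0xac blk=10 s=0: VC-HIT | VC [6]
  [8] addr=0x8b blk=8 s=0: MISS | VC [6, 10]
  [9] addr=0xa8 blk=10 s=0: VC-HIT | VC [6, 8]
  [10] addr=0x66 blk=6 s=0: VC-HIT | VC [10, 8]
  [11] addr=0x88 blk=8 s=0: VC-HIT | VC [10, 6]
  [12] addr=0x6e blk=6 s=0: VC-HIT | VC [10, 8]
  [13] addr=0x62 blk=6 s=0: L1-HIT | VC [10, 8]
  [14] addr=0xc1 blk=12 s=0: MISS | VC [10, 8, 6]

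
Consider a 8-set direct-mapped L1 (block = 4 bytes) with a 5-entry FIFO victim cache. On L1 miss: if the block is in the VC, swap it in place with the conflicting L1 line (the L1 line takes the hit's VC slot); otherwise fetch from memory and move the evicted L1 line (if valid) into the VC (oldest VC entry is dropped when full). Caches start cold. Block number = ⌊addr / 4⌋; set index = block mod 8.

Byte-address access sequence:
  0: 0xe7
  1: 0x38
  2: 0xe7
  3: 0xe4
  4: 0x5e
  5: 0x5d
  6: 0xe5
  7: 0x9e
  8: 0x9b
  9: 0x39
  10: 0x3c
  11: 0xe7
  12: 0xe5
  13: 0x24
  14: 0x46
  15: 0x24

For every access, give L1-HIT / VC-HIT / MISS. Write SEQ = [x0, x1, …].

SEQ = [MISS, MISS, L1-HIT, L1-HIT, MISS, L1-HIT, L1-HIT, MISS, MISS, VC-HIT, MISS, L1-HIT, L1-HIT, MISS, MISS, VC-HIT]

  [0] addr=0xe7 blk=57 s=1: MISS | VC []
  [1] addr=0x38 blk=14 s=6: MISS | VC []
  [2] addr=0xe7 blk=57 s=1: L1-HIT | VC []
  [3] addr=0xe4 blk=57 s=1: L1-HIT | VC []
  [4] addr=0x5e blk=23 s=7: MISS | VC []
  [5] addr=0x5d blk=23 s=7: L1-HIT | VC []
  [6] addr=0xe5 blk=57 s=1: L1-HIT | VC []
  [7] addr=0x9e blk=39 s=7: MISS | VC [23]
  [8] addr=0x9b blk=38 s=6: MISS | VC [23, 14]
  [9] addr=0x39 blk=14 s=6: VC-HIT | VC [23, 38]
  [10] addr=0x3c blk=15 s=7: MISS | VC [23, 38, 39]
  [11] addr=0xe7 blk=57 s=1: L1-HIT | VC [23, 38, 39]
  [12] addr=0xe5 blk=57 s=1: L1-HIT | VC [23, 38, 39]
  [13] addr=0x24 blk=9 s=1: MISS | VC [23, 38, 39, 57]
  [14] addr=0x46 blk=17 s=1: MISS | VC [23, 38, 39, 57, 9]
  [15] addr=0x24 blk=9 s=1: VC-HIT | VC [23, 38, 39, 57, 17]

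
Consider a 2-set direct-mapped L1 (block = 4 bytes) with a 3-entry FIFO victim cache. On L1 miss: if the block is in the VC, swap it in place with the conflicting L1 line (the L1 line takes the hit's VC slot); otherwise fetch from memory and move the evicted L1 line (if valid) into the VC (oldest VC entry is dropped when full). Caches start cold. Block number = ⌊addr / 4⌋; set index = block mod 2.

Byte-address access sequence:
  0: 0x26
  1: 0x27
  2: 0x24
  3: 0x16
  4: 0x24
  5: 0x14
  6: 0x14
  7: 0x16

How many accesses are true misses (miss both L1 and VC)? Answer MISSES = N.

  [0] addr=0x26 blk=9 s=1: MISS | VC []
  [1] addr=0x27 blk=9 s=1: L1-HIT | VC []
  [2] addr=0x24 blk=9 s=1: L1-HIT | VC []
  [3] addr=0x16 blk=5 s=1: MISS | VC [9]
  [4] addr=0x24 blk=9 s=1: VC-HIT | VC [5]
  [5] addr=0x14 blk=5 s=1: VC-HIT | VC [9]
  [6] addr=0x14 blk=5 s=1: L1-HIT | VC [9]
  [7] addr=0x16 blk=5 s=1: L1-HIT | VC [9]

MISSES = 2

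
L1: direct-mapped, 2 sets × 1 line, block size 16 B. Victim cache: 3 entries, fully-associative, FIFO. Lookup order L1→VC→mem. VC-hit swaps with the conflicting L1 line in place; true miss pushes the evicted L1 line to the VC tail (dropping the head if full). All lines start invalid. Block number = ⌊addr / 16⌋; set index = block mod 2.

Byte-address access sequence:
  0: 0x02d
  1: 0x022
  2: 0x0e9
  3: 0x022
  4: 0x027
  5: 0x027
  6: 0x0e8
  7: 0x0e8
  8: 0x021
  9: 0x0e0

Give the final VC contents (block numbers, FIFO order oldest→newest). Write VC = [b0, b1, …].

0: 0x2d (blk 2, set 0) → MISS  vc=[]
1: 0x22 (blk 2, set 0) → L1-HIT  vc=[]
2: 0xe9 (blk 14, set 0) → MISS  vc=[2]
3: 0x22 (blk 2, set 0) → VC-HIT  vc=[14]
4: 0x27 (blk 2, set 0) → L1-HIT  vc=[14]
5: 0x27 (blk 2, set 0) → L1-HIT  vc=[14]
6: 0xe8 (blk 14, set 0) → VC-HIT  vc=[2]
7: 0xe8 (blk 14, set 0) → L1-HIT  vc=[2]
8: 0x21 (blk 2, set 0) → VC-HIT  vc=[14]
9: 0xe0 (blk 14, set 0) → VC-HIT  vc=[2]

VC = [2]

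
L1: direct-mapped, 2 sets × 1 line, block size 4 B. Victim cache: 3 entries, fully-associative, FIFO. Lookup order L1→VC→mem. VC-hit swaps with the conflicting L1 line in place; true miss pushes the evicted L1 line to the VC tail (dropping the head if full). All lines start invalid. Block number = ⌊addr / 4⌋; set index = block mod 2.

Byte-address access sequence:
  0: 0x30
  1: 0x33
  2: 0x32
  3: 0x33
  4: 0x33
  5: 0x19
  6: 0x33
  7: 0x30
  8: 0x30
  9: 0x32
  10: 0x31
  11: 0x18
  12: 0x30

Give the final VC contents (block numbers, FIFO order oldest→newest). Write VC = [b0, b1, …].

#0 0x30→b12/s0 MISS; vc=[]
#1 0x33→b12/s0 L1-HIT; vc=[]
#2 0x32→b12/s0 L1-HIT; vc=[]
#3 0x33→b12/s0 L1-HIT; vc=[]
#4 0x33→b12/s0 L1-HIT; vc=[]
#5 0x19→b6/s0 MISS; vc=[12]
#6 0x33→b12/s0 VC-HIT; vc=[6]
#7 0x30→b12/s0 L1-HIT; vc=[6]
#8 0x30→b12/s0 L1-HIT; vc=[6]
#9 0x32→b12/s0 L1-HIT; vc=[6]
#10 0x31→b12/s0 L1-HIT; vc=[6]
#11 0x18→b6/s0 VC-HIT; vc=[12]
#12 0x30→b12/s0 VC-HIT; vc=[6]

VC = [6]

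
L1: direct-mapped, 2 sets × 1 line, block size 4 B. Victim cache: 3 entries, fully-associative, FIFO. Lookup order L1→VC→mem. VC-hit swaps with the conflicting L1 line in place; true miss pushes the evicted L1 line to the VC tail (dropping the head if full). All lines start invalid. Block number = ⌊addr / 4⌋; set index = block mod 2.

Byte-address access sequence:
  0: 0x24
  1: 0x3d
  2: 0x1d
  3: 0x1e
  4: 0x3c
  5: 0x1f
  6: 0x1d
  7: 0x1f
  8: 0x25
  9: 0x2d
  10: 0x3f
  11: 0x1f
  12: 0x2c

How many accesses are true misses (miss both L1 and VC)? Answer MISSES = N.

  [0] addr=0x24 blk=9 s=1: MISS | VC []
  [1] addr=0x3d blk=15 s=1: MISS | VC [9]
  [2] addr=0x1d blk=7 s=1: MISS | VC [9, 15]
  [3] addr=0x1e blk=7 s=1: L1-HIT | VC [9, 15]
  [4] addr=0x3c blk=15 s=1: VC-HIT | VC [9, 7]
  [5] addr=0x1f blk=7 s=1: VC-HIT | VC [9, 15]
  [6] addr=0x1d blk=7 s=1: L1-HIT | VC [9, 15]
  [7] addr=0x1f blk=7 s=1: L1-HIT | VC [9, 15]
  [8] addr=0x25 blk=9 s=1: VC-HIT | VC [7, 15]
  [9] addr=0x2d blk=11 s=1: MISS | VC [7, 15, 9]
  [10] addr=0x3f blk=15 s=1: VC-HIT | VC [7, 11, 9]
  [11] addr=0x1f blk=7 s=1: VC-HIT | VC [15, 11, 9]
  [12] addr=0x2c blk=11 s=1: VC-HIT | VC [15, 7, 9]

MISSES = 4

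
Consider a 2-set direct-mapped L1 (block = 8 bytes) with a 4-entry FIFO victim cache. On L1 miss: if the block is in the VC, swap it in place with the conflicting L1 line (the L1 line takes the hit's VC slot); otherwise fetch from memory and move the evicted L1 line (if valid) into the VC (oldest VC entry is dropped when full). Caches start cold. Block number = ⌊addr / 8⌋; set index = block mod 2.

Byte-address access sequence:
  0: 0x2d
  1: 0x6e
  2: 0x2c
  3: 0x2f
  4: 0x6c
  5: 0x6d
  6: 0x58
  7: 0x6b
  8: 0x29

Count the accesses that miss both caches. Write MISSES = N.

  [0] addr=0x2d blk=5 s=1: MISS | VC []
  [1] addr=0x6e blk=13 s=1: MISS | VC [5]
  [2] addr=0x2c blk=5 s=1: VC-HIT | VC [13]
  [3] addr=0x2f blk=5 s=1: L1-HIT | VC [13]
  [4] addr=0x6c blk=13 s=1: VC-HIT | VC [5]
  [5] addr=0x6d blk=13 s=1: L1-HIT | VC [5]
  [6] addr=0x58 blk=11 s=1: MISS | VC [5, 13]
  [7] addr=0x6b blk=13 s=1: VC-HIT | VC [5, 11]
  [8] addr=0x29 blk=5 s=1: VC-HIT | VC [13, 11]

MISSES = 3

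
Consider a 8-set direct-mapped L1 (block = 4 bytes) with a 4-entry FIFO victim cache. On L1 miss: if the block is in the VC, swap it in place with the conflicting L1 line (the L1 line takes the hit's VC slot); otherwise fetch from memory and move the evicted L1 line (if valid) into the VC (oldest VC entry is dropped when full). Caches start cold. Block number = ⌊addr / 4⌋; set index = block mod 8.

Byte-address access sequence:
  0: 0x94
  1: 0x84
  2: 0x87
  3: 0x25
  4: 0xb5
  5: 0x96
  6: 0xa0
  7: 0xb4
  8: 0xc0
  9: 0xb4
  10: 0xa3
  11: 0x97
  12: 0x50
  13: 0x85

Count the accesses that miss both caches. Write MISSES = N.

MISSES = 7

0: 0x94 (blk 37, set 5) → MISS  vc=[]
1: 0x84 (blk 33, set 1) → MISS  vc=[]
2: 0x87 (blk 33, set 1) → L1-HIT  vc=[]
3: 0x25 (blk 9, set 1) → MISS  vc=[33]
4: 0xb5 (blk 45, set 5) → MISS  vc=[33, 37]
5: 0x96 (blk 37, set 5) → VC-HIT  vc=[33, 45]
6: 0xa0 (blk 40, set 0) → MISS  vc=[33, 45]
7: 0xb4 (blk 45, set 5) → VC-HIT  vc=[33, 37]
8: 0xc0 (blk 48, set 0) → MISS  vc=[33, 37, 40]
9: 0xb4 (blk 45, set 5) → L1-HIT  vc=[33, 37, 40]
10: 0xa3 (blk 40, set 0) → VC-HIT  vc=[33, 37, 48]
11: 0x97 (blk 37, set 5) → VC-HIT  vc=[33, 45, 48]
12: 0x50 (blk 20, set 4) → MISS  vc=[33, 45, 48]
13: 0x85 (blk 33, set 1) → VC-HIT  vc=[9, 45, 48]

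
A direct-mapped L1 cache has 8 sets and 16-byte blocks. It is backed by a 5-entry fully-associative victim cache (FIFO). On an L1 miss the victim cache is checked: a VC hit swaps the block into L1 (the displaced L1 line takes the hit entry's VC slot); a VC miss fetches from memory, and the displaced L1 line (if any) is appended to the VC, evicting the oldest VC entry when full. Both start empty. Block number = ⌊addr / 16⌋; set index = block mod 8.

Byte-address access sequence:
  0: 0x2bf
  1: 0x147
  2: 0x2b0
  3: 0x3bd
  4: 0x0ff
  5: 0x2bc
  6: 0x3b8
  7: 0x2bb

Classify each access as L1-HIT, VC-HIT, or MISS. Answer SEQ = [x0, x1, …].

SEQ = [MISS, MISS, L1-HIT, MISS, MISS, VC-HIT, VC-HIT, VC-HIT]

  [0] addr=0x2bf blk=43 s=3: MISS | VC []
  [1] addr=0x147 blk=20 s=4: MISS | VC []
  [2] addr=0x2b0 blk=43 s=3: L1-HIT | VC []
  [3] addr=0x3bd blk=59 s=3: MISS | VC [43]
  [4] addr=0xff blk=15 s=7: MISS | VC [43]
  [5] addr=0x2bc blk=43 s=3: VC-HIT | VC [59]
  [6] addr=0x3b8 blk=59 s=3: VC-HIT | VC [43]
  [7] addr=0x2bb blk=43 s=3: VC-HIT | VC [59]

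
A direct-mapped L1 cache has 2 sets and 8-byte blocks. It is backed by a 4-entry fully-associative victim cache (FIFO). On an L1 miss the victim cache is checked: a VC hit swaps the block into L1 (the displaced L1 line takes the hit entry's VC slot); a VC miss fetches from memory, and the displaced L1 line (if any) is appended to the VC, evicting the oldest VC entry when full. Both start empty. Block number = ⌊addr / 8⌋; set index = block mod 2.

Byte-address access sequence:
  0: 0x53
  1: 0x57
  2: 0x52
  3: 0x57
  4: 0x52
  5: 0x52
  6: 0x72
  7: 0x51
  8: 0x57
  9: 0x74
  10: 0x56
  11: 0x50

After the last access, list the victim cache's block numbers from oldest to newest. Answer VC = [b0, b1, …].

  [0] addr=0x53 blk=10 s=0: MISS | VC []
  [1] addr=0x57 blk=10 s=0: L1-HIT | VC []
  [2] addr=0x52 blk=10 s=0: L1-HIT | VC []
  [3] addr=0x57 blk=10 s=0: L1-HIT | VC []
  [4] addr=0x52 blk=10 s=0: L1-HIT | VC []
  [5] addr=0x52 blk=10 s=0: L1-HIT | VC []
  [6] addr=0x72 blk=14 s=0: MISS | VC [10]
  [7] addr=0x51 blk=10 s=0: VC-HIT | VC [14]
  [8] addr=0x57 blk=10 s=0: L1-HIT | VC [14]
  [9] addr=0x74 blk=14 s=0: VC-HIT | VC [10]
  [10] addr=0x56 blk=10 s=0: VC-HIT | VC [14]
  [11] addr=0x50 blk=10 s=0: L1-HIT | VC [14]

VC = [14]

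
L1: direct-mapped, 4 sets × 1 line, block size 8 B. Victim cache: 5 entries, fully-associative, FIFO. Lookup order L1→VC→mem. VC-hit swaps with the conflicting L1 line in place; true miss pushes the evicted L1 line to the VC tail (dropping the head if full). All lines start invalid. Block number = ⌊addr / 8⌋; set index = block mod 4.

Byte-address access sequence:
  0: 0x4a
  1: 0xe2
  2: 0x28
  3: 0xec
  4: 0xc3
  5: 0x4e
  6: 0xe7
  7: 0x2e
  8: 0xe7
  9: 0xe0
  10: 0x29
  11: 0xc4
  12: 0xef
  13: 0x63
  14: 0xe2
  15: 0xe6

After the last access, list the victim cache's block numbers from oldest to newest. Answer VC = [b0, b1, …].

VC = [5, 9, 12, 24]

  [0] addr=0x4a blk=9 s=1: MISS | VC []
  [1] addr=0xe2 blk=28 s=0: MISS | VC []
  [2] addr=0x28 blk=5 s=1: MISS | VC [9]
  [3] addr=0xec blk=29 s=1: MISS | VC [9, 5]
  [4] addr=0xc3 blk=24 s=0: MISS | VC [9, 5, 28]
  [5] addr=0x4e blk=9 s=1: VC-HIT | VC [29, 5, 28]
  [6] addr=0xe7 blk=28 s=0: VC-HIT | VC [29, 5, 24]
  [7] addr=0x2e blk=5 s=1: VC-HIT | VC [29, 9, 24]
  [8] addr=0xe7 blk=28 s=0: L1-HIT | VC [29, 9, 24]
  [9] addr=0xe0 blk=28 s=0: L1-HIT | VC [29, 9, 24]
  [10] addr=0x29 blk=5 s=1: L1-HIT | VC [29, 9, 24]
  [11] addr=0xc4 blk=24 s=0: VC-HIT | VC [29, 9, 28]
  [12] addr=0xef blk=29 s=1: VC-HIT | VC [5, 9, 28]
  [13] addr=0x63 blk=12 s=0: MISS | VC [5, 9, 28, 24]
  [14] addr=0xe2 blk=28 s=0: VC-HIT | VC [5, 9, 12, 24]
  [15] addr=0xe6 blk=28 s=0: L1-HIT | VC [5, 9, 12, 24]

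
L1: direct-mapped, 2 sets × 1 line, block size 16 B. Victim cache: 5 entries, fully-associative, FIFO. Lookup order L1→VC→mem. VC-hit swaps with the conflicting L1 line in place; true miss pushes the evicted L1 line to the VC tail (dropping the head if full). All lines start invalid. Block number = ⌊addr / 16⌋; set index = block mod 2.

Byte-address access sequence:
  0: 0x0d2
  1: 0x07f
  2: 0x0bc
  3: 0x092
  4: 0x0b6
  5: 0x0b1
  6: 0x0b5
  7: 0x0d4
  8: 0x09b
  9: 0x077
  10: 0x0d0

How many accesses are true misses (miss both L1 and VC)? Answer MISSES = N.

MISSES = 4

0: 0xd2 (blk 13, set 1) → MISS  vc=[]
1: 0x7f (blk 7, set 1) → MISS  vc=[13]
2: 0xbc (blk 11, set 1) → MISS  vc=[13, 7]
3: 0x92 (blk 9, set 1) → MISS  vc=[13, 7, 11]
4: 0xb6 (blk 11, set 1) → VC-HIT  vc=[13, 7, 9]
5: 0xb1 (blk 11, set 1) → L1-HIT  vc=[13, 7, 9]
6: 0xb5 (blk 11, set 1) → L1-HIT  vc=[13, 7, 9]
7: 0xd4 (blk 13, set 1) → VC-HIT  vc=[11, 7, 9]
8: 0x9b (blk 9, set 1) → VC-HIT  vc=[11, 7, 13]
9: 0x77 (blk 7, set 1) → VC-HIT  vc=[11, 9, 13]
10: 0xd0 (blk 13, set 1) → VC-HIT  vc=[11, 9, 7]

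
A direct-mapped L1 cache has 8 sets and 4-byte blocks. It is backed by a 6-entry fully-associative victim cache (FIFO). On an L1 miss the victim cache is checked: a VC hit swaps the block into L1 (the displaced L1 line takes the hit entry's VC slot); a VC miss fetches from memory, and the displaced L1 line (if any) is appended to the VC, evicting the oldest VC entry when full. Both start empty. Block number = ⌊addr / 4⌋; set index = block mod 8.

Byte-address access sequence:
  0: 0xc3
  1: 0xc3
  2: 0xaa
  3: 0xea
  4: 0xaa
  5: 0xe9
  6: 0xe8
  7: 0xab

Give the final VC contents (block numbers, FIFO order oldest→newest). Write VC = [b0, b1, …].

VC = [58]

  [0] addr=0xc3 blk=48 s=0: MISS | VC []
  [1] addr=0xc3 blk=48 s=0: L1-HIT | VC []
  [2] addr=0xaa blk=42 s=2: MISS | VC []
  [3] addr=0xea blk=58 s=2: MISS | VC [42]
  [4] addr=0xaa blk=42 s=2: VC-HIT | VC [58]
  [5] addr=0xe9 blk=58 s=2: VC-HIT | VC [42]
  [6] addr=0xe8 blk=58 s=2: L1-HIT | VC [42]
  [7] addr=0xab blk=42 s=2: VC-HIT | VC [58]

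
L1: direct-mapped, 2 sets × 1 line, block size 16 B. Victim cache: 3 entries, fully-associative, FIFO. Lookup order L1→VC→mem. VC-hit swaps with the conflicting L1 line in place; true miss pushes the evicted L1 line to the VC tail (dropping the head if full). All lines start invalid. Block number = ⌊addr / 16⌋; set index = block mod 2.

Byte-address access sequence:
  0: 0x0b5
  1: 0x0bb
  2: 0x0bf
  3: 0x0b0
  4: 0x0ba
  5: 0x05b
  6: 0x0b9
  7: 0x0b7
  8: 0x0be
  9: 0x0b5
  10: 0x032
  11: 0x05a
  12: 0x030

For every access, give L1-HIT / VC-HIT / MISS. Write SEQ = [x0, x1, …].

SEQ = [MISS, L1-HIT, L1-HIT, L1-HIT, L1-HIT, MISS, VC-HIT, L1-HIT, L1-HIT, L1-HIT, MISS, VC-HIT, VC-HIT]

#0 0xb5→b11/s1 MISS; vc=[]
#1 0xbb→b11/s1 L1-HIT; vc=[]
#2 0xbf→b11/s1 L1-HIT; vc=[]
#3 0xb0→b11/s1 L1-HIT; vc=[]
#4 0xba→b11/s1 L1-HIT; vc=[]
#5 0x5b→b5/s1 MISS; vc=[11]
#6 0xb9→b11/s1 VC-HIT; vc=[5]
#7 0xb7→b11/s1 L1-HIT; vc=[5]
#8 0xbe→b11/s1 L1-HIT; vc=[5]
#9 0xb5→b11/s1 L1-HIT; vc=[5]
#10 0x32→b3/s1 MISS; vc=[5,11]
#11 0x5a→b5/s1 VC-HIT; vc=[3,11]
#12 0x30→b3/s1 VC-HIT; vc=[5,11]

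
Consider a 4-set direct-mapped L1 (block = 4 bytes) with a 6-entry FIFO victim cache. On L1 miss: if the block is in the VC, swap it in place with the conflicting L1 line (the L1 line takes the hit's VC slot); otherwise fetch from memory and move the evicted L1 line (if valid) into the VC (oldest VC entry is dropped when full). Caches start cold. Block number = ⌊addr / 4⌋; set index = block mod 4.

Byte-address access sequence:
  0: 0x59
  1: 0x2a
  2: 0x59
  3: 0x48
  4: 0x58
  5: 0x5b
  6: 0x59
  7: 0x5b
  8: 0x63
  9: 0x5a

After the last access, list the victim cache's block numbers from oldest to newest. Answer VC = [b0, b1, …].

VC = [10, 18]

#0 0x59→b22/s2 MISS; vc=[]
#1 0x2a→b10/s2 MISS; vc=[22]
#2 0x59→b22/s2 VC-HIT; vc=[10]
#3 0x48→b18/s2 MISS; vc=[10,22]
#4 0x58→b22/s2 VC-HIT; vc=[10,18]
#5 0x5b→b22/s2 L1-HIT; vc=[10,18]
#6 0x59→b22/s2 L1-HIT; vc=[10,18]
#7 0x5b→b22/s2 L1-HIT; vc=[10,18]
#8 0x63→b24/s0 MISS; vc=[10,18]
#9 0x5a→b22/s2 L1-HIT; vc=[10,18]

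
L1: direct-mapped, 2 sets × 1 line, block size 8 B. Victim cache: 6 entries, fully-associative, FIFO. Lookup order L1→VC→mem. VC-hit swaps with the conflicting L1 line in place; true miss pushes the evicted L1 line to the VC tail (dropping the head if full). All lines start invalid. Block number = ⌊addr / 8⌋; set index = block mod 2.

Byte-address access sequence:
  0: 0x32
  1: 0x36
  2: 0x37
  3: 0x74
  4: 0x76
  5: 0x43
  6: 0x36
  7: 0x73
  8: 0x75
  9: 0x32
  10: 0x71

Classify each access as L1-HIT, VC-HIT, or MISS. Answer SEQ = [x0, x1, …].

SEQ = [MISS, L1-HIT, L1-HIT, MISS, L1-HIT, MISS, VC-HIT, VC-HIT, L1-HIT, VC-HIT, VC-HIT]

  [0] addr=0x32 blk=6 s=0: MISS | VC []
  [1] addr=0x36 blk=6 s=0: L1-HIT | VC []
  [2] addr=0x37 blk=6 s=0: L1-HIT | VC []
  [3] addr=0x74 blk=14 s=0: MISS | VC [6]
  [4] addr=0x76 blk=14 s=0: L1-HIT | VC [6]
  [5] addr=0x43 blk=8 s=0: MISS | VC [6, 14]
  [6] addr=0x36 blk=6 s=0: VC-HIT | VC [8, 14]
  [7] addr=0x73 blk=14 s=0: VC-HIT | VC [8, 6]
  [8] addr=0x75 blk=14 s=0: L1-HIT | VC [8, 6]
  [9] addr=0x32 blk=6 s=0: VC-HIT | VC [8, 14]
  [10] addr=0x71 blk=14 s=0: VC-HIT | VC [8, 6]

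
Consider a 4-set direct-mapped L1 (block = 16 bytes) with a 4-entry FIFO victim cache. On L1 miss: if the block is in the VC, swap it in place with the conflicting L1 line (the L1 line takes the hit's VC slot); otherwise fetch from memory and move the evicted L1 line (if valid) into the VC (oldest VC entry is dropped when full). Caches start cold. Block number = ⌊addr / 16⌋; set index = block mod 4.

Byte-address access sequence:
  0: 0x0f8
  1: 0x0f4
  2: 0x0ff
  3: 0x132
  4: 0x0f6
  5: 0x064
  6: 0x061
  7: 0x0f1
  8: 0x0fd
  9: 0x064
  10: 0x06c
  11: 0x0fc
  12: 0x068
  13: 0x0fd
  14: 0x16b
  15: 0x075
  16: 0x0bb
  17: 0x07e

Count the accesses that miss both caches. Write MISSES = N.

#0 0xf8→b15/s3 MISS; vc=[]
#1 0xf4→b15/s3 L1-HIT; vc=[]
#2 0xff→b15/s3 L1-HIT; vc=[]
#3 0x132→b19/s3 MISS; vc=[15]
#4 0xf6→b15/s3 VC-HIT; vc=[19]
#5 0x64→b6/s2 MISS; vc=[19]
#6 0x61→b6/s2 L1-HIT; vc=[19]
#7 0xf1→b15/s3 L1-HIT; vc=[19]
#8 0xfd→b15/s3 L1-HIT; vc=[19]
#9 0x64→b6/s2 L1-HIT; vc=[19]
#10 0x6c→b6/s2 L1-HIT; vc=[19]
#11 0xfc→b15/s3 L1-HIT; vc=[19]
#12 0x68→b6/s2 L1-HIT; vc=[19]
#13 0xfd→b15/s3 L1-HIT; vc=[19]
#14 0x16b→b22/s2 MISS; vc=[19,6]
#15 0x75→b7/s3 MISS; vc=[19,6,15]
#16 0xbb→b11/s3 MISS; vc=[19,6,15,7]
#17 0x7e→b7/s3 VC-HIT; vc=[19,6,15,11]

MISSES = 6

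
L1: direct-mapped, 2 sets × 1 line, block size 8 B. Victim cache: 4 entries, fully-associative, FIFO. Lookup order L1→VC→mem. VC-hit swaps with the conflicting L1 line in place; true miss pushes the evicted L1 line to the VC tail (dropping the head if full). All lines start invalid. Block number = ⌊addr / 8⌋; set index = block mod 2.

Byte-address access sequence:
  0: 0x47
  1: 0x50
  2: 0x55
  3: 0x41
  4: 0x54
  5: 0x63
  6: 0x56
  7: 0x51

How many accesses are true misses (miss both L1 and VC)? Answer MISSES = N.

  [0] addr=0x47 blk=8 s=0: MISS | VC []
  [1] addr=0x50 blk=10 s=0: MISS | VC [8]
  [2] addr=0x55 blk=10 s=0: L1-HIT | VC [8]
  [3] addr=0x41 blk=8 s=0: VC-HIT | VC [10]
  [4] addr=0x54 blk=10 s=0: VC-HIT | VC [8]
  [5] addr=0x63 blk=12 s=0: MISS | VC [8, 10]
  [6] addr=0x56 blk=10 s=0: VC-HIT | VC [8, 12]
  [7] addr=0x51 blk=10 s=0: L1-HIT | VC [8, 12]

MISSES = 3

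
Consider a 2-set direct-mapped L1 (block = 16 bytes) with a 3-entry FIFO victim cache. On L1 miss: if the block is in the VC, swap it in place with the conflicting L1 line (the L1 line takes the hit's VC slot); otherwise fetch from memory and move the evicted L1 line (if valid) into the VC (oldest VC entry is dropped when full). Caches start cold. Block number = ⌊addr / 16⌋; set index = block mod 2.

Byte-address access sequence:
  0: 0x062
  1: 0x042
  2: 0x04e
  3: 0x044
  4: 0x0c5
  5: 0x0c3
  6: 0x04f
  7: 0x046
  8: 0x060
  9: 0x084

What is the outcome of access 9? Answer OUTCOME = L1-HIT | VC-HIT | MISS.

OUTCOME = MISS

  [0] addr=0x62 blk=6 s=0: MISS | VC []
  [1] addr=0x42 blk=4 s=0: MISS | VC [6]
  [2] addr=0x4e blk=4 s=0: L1-HIT | VC [6]
  [3] addr=0x44 blk=4 s=0: L1-HIT | VC [6]
  [4] addr=0xc5 blk=12 s=0: MISS | VC [6, 4]
  [5] addr=0xc3 blk=12 s=0: L1-HIT | VC [6, 4]
  [6] addr=0x4f blk=4 s=0: VC-HIT | VC [6, 12]
  [7] addr=0x46 blk=4 s=0: L1-HIT | VC [6, 12]
  [8] addr=0x60 blk=6 s=0: VC-HIT | VC [4, 12]
  [9] addr=0x84 blk=8 s=0: MISS | VC [4, 12, 6]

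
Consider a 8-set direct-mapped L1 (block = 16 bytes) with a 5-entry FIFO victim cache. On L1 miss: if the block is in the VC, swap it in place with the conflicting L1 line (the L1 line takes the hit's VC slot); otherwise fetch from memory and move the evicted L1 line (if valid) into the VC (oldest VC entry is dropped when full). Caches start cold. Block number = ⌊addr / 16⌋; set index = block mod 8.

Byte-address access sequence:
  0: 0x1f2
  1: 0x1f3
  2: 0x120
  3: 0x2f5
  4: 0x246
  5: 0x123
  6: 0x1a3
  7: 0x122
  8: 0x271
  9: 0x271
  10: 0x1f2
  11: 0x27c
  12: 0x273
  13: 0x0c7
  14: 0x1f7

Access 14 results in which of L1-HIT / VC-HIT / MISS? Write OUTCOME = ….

0: 0x1f2 (blk 31, set 7) → MISS  vc=[]
1: 0x1f3 (blk 31, set 7) → L1-HIT  vc=[]
2: 0x120 (blk 18, set 2) → MISS  vc=[]
3: 0x2f5 (blk 47, set 7) → MISS  vc=[31]
4: 0x246 (blk 36, set 4) → MISS  vc=[31]
5: 0x123 (blk 18, set 2) → L1-HIT  vc=[31]
6: 0x1a3 (blk 26, set 2) → MISS  vc=[31, 18]
7: 0x122 (blk 18, set 2) → VC-HIT  vc=[31, 26]
8: 0x271 (blk 39, set 7) → MISS  vc=[31, 26, 47]
9: 0x271 (blk 39, set 7) → L1-HIT  vc=[31, 26, 47]
10: 0x1f2 (blk 31, set 7) → VC-HIT  vc=[39, 26, 47]
11: 0x27c (blk 39, set 7) → VC-HIT  vc=[31, 26, 47]
12: 0x273 (blk 39, set 7) → L1-HIT  vc=[31, 26, 47]
13: 0xc7 (blk 12, set 4) → MISS  vc=[31, 26, 47, 36]
14: 0x1f7 (blk 31, set 7) → VC-HIT  vc=[39, 26, 47, 36]

OUTCOME = VC-HIT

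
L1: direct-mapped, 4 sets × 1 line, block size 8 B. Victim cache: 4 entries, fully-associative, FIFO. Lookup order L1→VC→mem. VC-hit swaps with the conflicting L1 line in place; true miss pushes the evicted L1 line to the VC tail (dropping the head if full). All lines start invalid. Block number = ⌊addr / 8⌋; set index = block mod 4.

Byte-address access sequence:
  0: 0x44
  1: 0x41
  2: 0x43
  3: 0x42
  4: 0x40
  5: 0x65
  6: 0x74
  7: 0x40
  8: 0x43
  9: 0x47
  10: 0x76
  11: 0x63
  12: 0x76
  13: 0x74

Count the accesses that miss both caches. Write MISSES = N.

  [0] addr=0x44 blk=8 s=0: MISS | VC []
  [1] addr=0x41 blk=8 s=0: L1-HIT | VC []
  [2] addr=0x43 blk=8 s=0: L1-HIT | VC []
  [3] addr=0x42 blk=8 s=0: L1-HIT | VC []
  [4] addr=0x40 blk=8 s=0: L1-HIT | VC []
  [5] addr=0x65 blk=12 s=0: MISS | VC [8]
  [6] addr=0x74 blk=14 s=2: MISS | VC [8]
  [7] addr=0x40 blk=8 s=0: VC-HIT | VC [12]
  [8] addr=0x43 blk=8 s=0: L1-HIT | VC [12]
  [9] addr=0x47 blk=8 s=0: L1-HIT | VC [12]
  [10] addr=0x76 blk=14 s=2: L1-HIT | VC [12]
  [11] addr=0x63 blk=12 s=0: VC-HIT | VC [8]
  [12] addr=0x76 blk=14 s=2: L1-HIT | VC [8]
  [13] addr=0x74 blk=14 s=2: L1-HIT | VC [8]

MISSES = 3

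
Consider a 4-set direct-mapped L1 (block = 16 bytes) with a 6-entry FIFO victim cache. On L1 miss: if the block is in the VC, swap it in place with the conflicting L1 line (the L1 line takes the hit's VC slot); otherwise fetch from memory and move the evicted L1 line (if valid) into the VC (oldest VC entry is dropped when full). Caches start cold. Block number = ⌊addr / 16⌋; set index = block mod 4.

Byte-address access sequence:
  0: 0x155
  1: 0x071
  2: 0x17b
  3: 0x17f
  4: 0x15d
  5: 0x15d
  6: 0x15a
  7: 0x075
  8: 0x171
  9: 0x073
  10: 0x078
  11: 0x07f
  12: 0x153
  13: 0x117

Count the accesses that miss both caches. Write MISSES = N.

MISSES = 4

0: 0x155 (blk 21, set 1) → MISS  vc=[]
1: 0x71 (blk 7, set 3) → MISS  vc=[]
2: 0x17b (blk 23, set 3) → MISS  vc=[7]
3: 0x17f (blk 23, set 3) → L1-HIT  vc=[7]
4: 0x15d (blk 21, set 1) → L1-HIT  vc=[7]
5: 0x15d (blk 21, set 1) → L1-HIT  vc=[7]
6: 0x15a (blk 21, set 1) → L1-HIT  vc=[7]
7: 0x75 (blk 7, set 3) → VC-HIT  vc=[23]
8: 0x171 (blk 23, set 3) → VC-HIT  vc=[7]
9: 0x73 (blk 7, set 3) → VC-HIT  vc=[23]
10: 0x78 (blk 7, set 3) → L1-HIT  vc=[23]
11: 0x7f (blk 7, set 3) → L1-HIT  vc=[23]
12: 0x153 (blk 21, set 1) → L1-HIT  vc=[23]
13: 0x117 (blk 17, set 1) → MISS  vc=[23, 21]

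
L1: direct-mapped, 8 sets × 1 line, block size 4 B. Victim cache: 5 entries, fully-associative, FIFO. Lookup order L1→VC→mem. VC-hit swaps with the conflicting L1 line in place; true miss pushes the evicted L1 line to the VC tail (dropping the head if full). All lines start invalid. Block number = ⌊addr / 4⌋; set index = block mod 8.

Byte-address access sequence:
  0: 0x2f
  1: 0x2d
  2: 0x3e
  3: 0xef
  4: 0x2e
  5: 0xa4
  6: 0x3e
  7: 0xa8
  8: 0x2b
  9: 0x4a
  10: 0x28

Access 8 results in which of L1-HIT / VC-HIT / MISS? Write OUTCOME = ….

OUTCOME = MISS

#0 0x2f→b11/s3 MISS; vc=[]
#1 0x2d→b11/s3 L1-HIT; vc=[]
#2 0x3e→b15/s7 MISS; vc=[]
#3 0xef→b59/s3 MISS; vc=[11]
#4 0x2e→b11/s3 VC-HIT; vc=[59]
#5 0xa4→b41/s1 MISS; vc=[59]
#6 0x3e→b15/s7 L1-HIT; vc=[59]
#7 0xa8→b42/s2 MISS; vc=[59]
#8 0x2b→b10/s2 MISS; vc=[59,42]
#9 0x4a→b18/s2 MISS; vc=[59,42,10]
#10 0x28→b10/s2 VC-HIT; vc=[59,42,18]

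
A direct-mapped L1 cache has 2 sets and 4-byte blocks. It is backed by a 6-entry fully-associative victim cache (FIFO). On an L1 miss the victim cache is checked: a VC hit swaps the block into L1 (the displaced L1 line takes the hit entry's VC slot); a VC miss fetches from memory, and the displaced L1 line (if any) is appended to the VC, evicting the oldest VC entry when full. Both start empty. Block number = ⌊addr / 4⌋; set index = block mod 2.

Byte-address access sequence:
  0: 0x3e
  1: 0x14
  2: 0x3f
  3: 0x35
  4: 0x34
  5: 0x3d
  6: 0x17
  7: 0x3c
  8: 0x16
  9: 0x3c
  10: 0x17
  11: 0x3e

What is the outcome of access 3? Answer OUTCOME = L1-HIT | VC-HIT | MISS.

OUTCOME = MISS

  [0] addr=0x3e blk=15 s=1: MISS | VC []
  [1] addr=0x14 blk=5 s=1: MISS | VC [15]
  [2] addr=0x3f blk=15 s=1: VC-HIT | VC [5]
  [3] addr=0x35 blk=13 s=1: MISS | VC [5, 15]
  [4] addr=0x34 blk=13 s=1: L1-HIT | VC [5, 15]
  [5] addr=0x3d blk=15 s=1: VC-HIT | VC [5, 13]
  [6] addr=0x17 blk=5 s=1: VC-HIT | VC [15, 13]
  [7] addr=0x3c blk=15 s=1: VC-HIT | VC [5, 13]
  [8] addr=0x16 blk=5 s=1: VC-HIT | VC [15, 13]
  [9] addr=0x3c blk=15 s=1: VC-HIT | VC [5, 13]
  [10] addr=0x17 blk=5 s=1: VC-HIT | VC [15, 13]
  [11] addr=0x3e blk=15 s=1: VC-HIT | VC [5, 13]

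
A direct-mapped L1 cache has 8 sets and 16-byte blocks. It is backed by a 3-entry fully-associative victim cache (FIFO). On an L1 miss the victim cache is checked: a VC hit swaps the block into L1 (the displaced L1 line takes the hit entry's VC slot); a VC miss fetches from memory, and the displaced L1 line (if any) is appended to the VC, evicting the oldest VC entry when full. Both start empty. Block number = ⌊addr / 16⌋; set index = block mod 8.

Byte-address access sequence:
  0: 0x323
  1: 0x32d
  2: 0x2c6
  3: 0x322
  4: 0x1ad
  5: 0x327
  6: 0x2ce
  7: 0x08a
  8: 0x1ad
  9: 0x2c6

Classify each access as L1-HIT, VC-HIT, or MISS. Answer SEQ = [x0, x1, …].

  [0] addr=0x323 blk=50 s=2: MISS | VC []
  [1] addr=0x32d blk=50 s=2: L1-HIT | VC []
  [2] addr=0x2c6 blk=44 s=4: MISS | VC []
  [3] addr=0x322 blk=50 s=2: L1-HIT | VC []
  [4] addr=0x1ad blk=26 s=2: MISS | VC [50]
  [5] addr=0x327 blk=50 s=2: VC-HIT | VC [26]
  [6] addr=0x2ce blk=44 s=4: L1-HIT | VC [26]
  [7] addr=0x8a blk=8 s=0: MISS | VC [26]
  [8] addr=0x1ad blk=26 s=2: VC-HIT | VC [50]
  [9] addr=0x2c6 blk=44 s=4: L1-HIT | VC [50]

SEQ = [MISS, L1-HIT, MISS, L1-HIT, MISS, VC-HIT, L1-HIT, MISS, VC-HIT, L1-HIT]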